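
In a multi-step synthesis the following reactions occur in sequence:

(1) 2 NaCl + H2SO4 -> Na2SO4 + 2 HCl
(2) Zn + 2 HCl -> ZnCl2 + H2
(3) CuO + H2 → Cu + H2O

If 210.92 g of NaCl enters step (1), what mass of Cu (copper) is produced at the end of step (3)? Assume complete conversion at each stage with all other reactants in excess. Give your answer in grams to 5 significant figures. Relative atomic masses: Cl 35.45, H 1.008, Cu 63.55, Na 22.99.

M(NaCl) = 22.99 + 35.45 = 58.44 g/mol.
M(Cu) = 63.55 g/mol.
n(NaCl) = 210.92 / 58.44 = 3.60917 mol.
Reaction (1): NaCl→HCl ratio 2:2 ⇒ n(HCl) = 3.60917 mol.
Reaction (2): HCl→H2 ratio 2:1 ⇒ n(H2) = 1.80459 mol.
Reaction (3): H2→Cu ratio 1:1 ⇒ n(Cu) = 1.80459 mol.
Mass of Cu = 1.80459 × 63.55 = 114.681 g.

114.68 g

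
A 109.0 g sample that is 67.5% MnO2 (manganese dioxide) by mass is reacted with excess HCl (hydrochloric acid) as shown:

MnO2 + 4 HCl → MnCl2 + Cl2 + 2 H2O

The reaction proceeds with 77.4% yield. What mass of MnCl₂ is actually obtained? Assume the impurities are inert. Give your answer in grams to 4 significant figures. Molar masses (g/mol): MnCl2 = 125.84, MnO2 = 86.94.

82.43 g

Pure MnO2 available = 109.0 g × 0.675 = 73.575 g.
n(MnO2) = 73.575 g / 86.94 g/mol = 0.84627 mol.
From the equation the MnO2:MnCl2 mole ratio is 1:1, so n(MnCl2) = 0.84627 × 1/1 = 0.84627 mol.
Mass of MnCl2 = 0.84627 mol × 125.84 g/mol = 106.50 g.
Actual mass collected = 106.50 g × 0.774 = 82.427 g.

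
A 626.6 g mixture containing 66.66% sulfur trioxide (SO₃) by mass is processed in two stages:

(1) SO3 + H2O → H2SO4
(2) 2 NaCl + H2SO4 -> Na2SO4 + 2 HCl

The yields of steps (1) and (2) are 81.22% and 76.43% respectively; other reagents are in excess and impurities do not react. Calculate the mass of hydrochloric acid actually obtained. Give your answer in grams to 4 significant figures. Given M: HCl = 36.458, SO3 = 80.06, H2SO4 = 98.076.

236.2 g

Pure SO3 = 626.6 × 0.6666 = 417.69 g.
n(SO3) = 417.69 / 80.06 = 5.2172 mol.
Step 1 (SO3:H2SO4 = 1:1): theoretical n(H2SO4) = 5.2172 mol; at 81.22% yield, n(H2SO4) = 4.2374 mol.
Step 2 (H2SO4:HCl = 1:2): theoretical n(HCl) = 8.4749 mol, so theoretical mass = 8.4749 × 36.458 = 308.98 g.
At 76.43% yield, actual mass of HCl = 308.98 × 0.7643 = 236.15 g.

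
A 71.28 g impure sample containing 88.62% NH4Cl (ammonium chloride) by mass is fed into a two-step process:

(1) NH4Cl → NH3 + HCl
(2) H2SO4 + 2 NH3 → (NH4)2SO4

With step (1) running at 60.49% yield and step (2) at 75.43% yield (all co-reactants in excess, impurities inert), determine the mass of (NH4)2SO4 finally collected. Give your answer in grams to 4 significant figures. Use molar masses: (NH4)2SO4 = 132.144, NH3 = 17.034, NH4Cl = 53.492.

35.60 g

Pure NH4Cl = 71.28 × 0.8862 = 63.168 g.
n(NH4Cl) = 63.168 / 53.492 = 1.1809 mol.
Step 1 (NH4Cl:NH3 = 1:1): theoretical n(NH3) = 1.1809 mol; at 60.49% yield, n(NH3) = 0.71432 mol.
Step 2 (NH3:(NH4)2SO4 = 2:1): theoretical n((NH4)2SO4) = 0.35716 mol, so theoretical mass = 0.35716 × 132.144 = 47.197 g.
At 75.43% yield, actual mass of (NH4)2SO4 = 47.197 × 0.7543 = 35.600 g.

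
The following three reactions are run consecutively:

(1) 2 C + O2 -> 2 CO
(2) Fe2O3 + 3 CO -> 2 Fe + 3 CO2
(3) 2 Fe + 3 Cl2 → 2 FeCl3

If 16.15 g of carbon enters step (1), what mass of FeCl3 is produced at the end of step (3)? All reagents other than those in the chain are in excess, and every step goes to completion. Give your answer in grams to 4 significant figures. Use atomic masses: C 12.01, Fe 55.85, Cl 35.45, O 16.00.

M(C) = 12.01 g/mol.
M(FeCl3) = 55.85 + 3(35.45) = 162.20 g/mol.
n(C) = 16.15 / 12.01 = 1.3447 mol.
Reaction (1): C→CO ratio 2:2 ⇒ n(CO) = 1.3447 mol.
Reaction (2): CO→Fe ratio 3:2 ⇒ n(Fe) = 0.89648 mol.
Reaction (3): Fe→FeCl3 ratio 2:2 ⇒ n(FeCl3) = 0.89648 mol.
Mass of FeCl3 = 0.89648 × 162.20 = 145.41 g.

145.4 g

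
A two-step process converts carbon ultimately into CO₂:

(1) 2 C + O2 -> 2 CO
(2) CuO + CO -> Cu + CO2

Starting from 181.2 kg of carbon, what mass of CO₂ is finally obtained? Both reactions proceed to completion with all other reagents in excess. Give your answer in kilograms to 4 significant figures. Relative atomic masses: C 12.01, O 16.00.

M(C) = 12.01 g/mol.
M(CO2) = 12.01 + 2(16.00) = 44.01 g/mol.
181.2 kg = 181200 g.
n(C) = 181200 / 12.01 = 15087 mol.
Step 1 gives a 2:2 ratio of C to CO, so n(CO) = 15087 mol.
In step 2 the CO:CO2 ratio is 1:1, so n(CO2) = 15087 mol.
Mass of CO2 = 15087 × 44.01 = 664000 g = 664.0 kg.

664.0 kg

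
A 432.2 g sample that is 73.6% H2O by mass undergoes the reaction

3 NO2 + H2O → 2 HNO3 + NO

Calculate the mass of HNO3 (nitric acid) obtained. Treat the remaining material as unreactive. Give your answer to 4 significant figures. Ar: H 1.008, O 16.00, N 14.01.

Mass of pure H2O = 432.2 g × 0.736 = 318.10 g.
M(H2O) = 2(1.008) + 16.00 = 18.016 g/mol.
M(HNO3) = 1.008 + 14.01 + 3(16.00) = 63.018 g/mol.
n(H2O) = 318.10 g / 18.016 g/mol = 17.656 mol.
From the equation the H2O:HNO3 mole ratio is 1:2, so n(HNO3) = 17.656 × 2/1 = 35.313 mol.
Mass of HNO3 = 35.313 mol × 63.018 g/mol = 2225.4 g.

2225 g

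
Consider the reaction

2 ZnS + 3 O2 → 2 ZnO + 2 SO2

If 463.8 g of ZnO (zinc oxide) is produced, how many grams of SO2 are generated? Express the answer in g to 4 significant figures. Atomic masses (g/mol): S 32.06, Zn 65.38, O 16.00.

M(ZnO) = 65.38 + 16.00 = 81.38 g/mol.
M(SO2) = 32.06 + 2(16.00) = 64.06 g/mol.
n(ZnO) = 463.80 g / 81.38 g/mol = 5.6992 mol.
From the equation the ZnO:SO2 mole ratio is 2:2, so n(SO2) = 5.6992 × 2/2 = 5.6992 mol.
Mass of SO2 = 5.6992 mol × 64.06 g/mol = 365.09 g.

365.1 g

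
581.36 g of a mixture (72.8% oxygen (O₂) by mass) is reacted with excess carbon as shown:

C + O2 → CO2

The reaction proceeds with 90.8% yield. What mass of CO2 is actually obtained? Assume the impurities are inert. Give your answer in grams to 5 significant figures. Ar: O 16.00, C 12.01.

528.52 g

Pure O2 available = 581.36 g × 0.728 = 423.230 g.
M(O2) = 2(16.00) = 32.00 g/mol.
M(CO2) = 12.01 + 2(16.00) = 44.01 g/mol.
n(O2) = 423.230 g / 32.00 g/mol = 13.2259 mol.
From the equation the O2:CO2 mole ratio is 1:1, so n(CO2) = 13.2259 × 1/1 = 13.2259 mol.
Mass of CO2 = 13.2259 mol × 44.01 g/mol = 582.074 g.
Actual mass collected = 582.074 g × 0.908 = 528.523 g.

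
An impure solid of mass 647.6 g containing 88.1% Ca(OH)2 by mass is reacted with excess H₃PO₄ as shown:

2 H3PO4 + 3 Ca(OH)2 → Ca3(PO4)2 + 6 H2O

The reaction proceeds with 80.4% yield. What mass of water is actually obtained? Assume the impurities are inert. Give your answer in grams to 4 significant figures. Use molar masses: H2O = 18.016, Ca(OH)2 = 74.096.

Pure Ca(OH)2 available = 647.6 g × 0.881 = 570.54 g.
n(Ca(OH)2) = 570.54 g / 74.096 g/mol = 7.7000 mol.
From the equation the Ca(OH)2:H2O mole ratio is 3:6, so n(H2O) = 7.7000 × 6/3 = 15.400 mol.
Mass of H2O = 15.400 mol × 18.016 g/mol = 277.44 g.
Actual mass collected = 277.44 g × 0.804 = 223.07 g.

223.1 g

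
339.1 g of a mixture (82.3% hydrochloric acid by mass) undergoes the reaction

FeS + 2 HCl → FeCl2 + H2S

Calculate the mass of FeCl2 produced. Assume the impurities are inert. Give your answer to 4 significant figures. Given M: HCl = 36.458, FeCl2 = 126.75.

485.1 g

Mass of pure HCl = 339.1 g × 0.823 = 279.08 g.
n(HCl) = 279.08 g / 36.458 g/mol = 7.6548 mol.
From the equation the HCl:FeCl2 mole ratio is 2:1, so n(FeCl2) = 7.6548 × 1/2 = 3.8274 mol.
Mass of FeCl2 = 3.8274 mol × 126.75 g/mol = 485.12 g.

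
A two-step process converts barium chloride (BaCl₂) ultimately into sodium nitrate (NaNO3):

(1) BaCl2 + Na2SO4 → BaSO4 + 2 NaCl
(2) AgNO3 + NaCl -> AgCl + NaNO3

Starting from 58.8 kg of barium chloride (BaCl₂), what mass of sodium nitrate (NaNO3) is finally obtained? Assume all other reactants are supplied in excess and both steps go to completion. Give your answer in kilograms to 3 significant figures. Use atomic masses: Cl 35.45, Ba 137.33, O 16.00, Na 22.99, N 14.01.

M(BaCl2) = 137.33 + 2(35.45) = 208.23 g/mol.
M(NaNO3) = 22.99 + 14.01 + 3(16.00) = 85.00 g/mol.
58.8 kg = 58800 g.
n(BaCl2) = 58800 / 208.23 = 282.4 mol.
Step 1 gives a 1:2 ratio of BaCl2 to NaCl, so n(NaCl) = 564.8 mol.
In step 2 the NaCl:NaNO3 ratio is 1:1, so n(NaNO3) = 564.8 mol.
Mass of NaNO3 = 564.8 × 85.00 = 48000 g = 48.0 kg.

48.0 kg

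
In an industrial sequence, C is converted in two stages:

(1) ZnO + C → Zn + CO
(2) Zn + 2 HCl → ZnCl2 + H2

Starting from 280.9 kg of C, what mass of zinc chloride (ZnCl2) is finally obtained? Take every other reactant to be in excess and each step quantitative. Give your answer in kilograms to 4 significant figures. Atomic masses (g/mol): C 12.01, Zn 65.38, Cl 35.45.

M(C) = 12.01 g/mol.
M(ZnCl2) = 65.38 + 2(35.45) = 136.28 g/mol.
280.9 kg = 280900 g.
n(C) = 280900 / 12.01 = 23389 mol.
Step 1 gives a 1:1 ratio of C to Zn, so n(Zn) = 23389 mol.
In step 2 the Zn:ZnCl2 ratio is 1:1, so n(ZnCl2) = 23389 mol.
Mass of ZnCl2 = 23389 × 136.28 = 3.1874 × 10^6 g = 3187 kg.

3187 kg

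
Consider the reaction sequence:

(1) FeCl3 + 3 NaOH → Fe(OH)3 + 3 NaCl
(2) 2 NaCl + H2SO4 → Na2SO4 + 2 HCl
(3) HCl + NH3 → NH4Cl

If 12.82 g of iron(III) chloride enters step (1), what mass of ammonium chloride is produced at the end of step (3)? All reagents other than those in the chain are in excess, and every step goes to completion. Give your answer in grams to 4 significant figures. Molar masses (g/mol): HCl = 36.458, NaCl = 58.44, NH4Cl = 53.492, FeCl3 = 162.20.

12.68 g

n(FeCl3) = 12.82 / 162.20 = 0.079038 mol.
Reaction (1): FeCl3→NaCl ratio 1:3 ⇒ n(NaCl) = 0.23711 mol.
Reaction (2): NaCl→HCl ratio 2:2 ⇒ n(HCl) = 0.23711 mol.
Reaction (3): HCl→NH4Cl ratio 1:1 ⇒ n(NH4Cl) = 0.23711 mol.
Mass of NH4Cl = 0.23711 × 53.492 = 12.684 g.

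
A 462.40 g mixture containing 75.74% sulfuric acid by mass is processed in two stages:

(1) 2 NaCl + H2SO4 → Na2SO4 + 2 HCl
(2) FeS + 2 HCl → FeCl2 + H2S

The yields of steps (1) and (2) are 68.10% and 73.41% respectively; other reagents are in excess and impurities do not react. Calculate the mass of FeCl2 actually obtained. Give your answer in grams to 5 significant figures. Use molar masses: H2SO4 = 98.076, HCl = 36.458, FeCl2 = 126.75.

226.27 g

Pure H2SO4 = 462.40 × 0.7574 = 350.222 g.
n(H2SO4) = 350.222 / 98.076 = 3.57092 mol.
Step 1 (H2SO4:HCl = 1:2): theoretical n(HCl) = 7.14184 mol; at 68.10% yield, n(HCl) = 4.86360 mol.
Step 2 (HCl:FeCl2 = 2:1): theoretical n(FeCl2) = 2.43180 mol, so theoretical mass = 2.43180 × 126.75 = 308.230 g.
At 73.41% yield, actual mass of FeCl2 = 308.230 × 0.7341 = 226.272 g.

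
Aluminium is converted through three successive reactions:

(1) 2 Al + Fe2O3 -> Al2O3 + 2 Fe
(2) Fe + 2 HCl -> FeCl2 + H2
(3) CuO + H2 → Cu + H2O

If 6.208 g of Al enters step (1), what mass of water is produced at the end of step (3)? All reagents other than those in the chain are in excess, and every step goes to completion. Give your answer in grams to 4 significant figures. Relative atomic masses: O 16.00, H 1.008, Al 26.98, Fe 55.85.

4.145 g

M(Al) = 26.98 g/mol.
M(H2O) = 2(1.008) + 16.00 = 18.016 g/mol.
n(Al) = 6.208 / 26.98 = 0.23010 mol.
Reaction (1): Al→Fe ratio 2:2 ⇒ n(Fe) = 0.23010 mol.
Reaction (2): Fe→H2 ratio 1:1 ⇒ n(H2) = 0.23010 mol.
Reaction (3): H2→H2O ratio 1:1 ⇒ n(H2O) = 0.23010 mol.
Mass of H2O = 0.23010 × 18.016 = 4.1454 g.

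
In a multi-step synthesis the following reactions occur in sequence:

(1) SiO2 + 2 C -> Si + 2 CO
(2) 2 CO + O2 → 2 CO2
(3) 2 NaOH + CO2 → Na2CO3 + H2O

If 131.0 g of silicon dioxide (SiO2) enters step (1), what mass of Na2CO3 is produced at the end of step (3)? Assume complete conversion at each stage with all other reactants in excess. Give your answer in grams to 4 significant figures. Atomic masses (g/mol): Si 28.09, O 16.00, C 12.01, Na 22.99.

M(SiO2) = 28.09 + 2(16.00) = 60.09 g/mol.
M(Na2CO3) = 2(22.99) + 12.01 + 3(16.00) = 105.99 g/mol.
n(SiO2) = 131.0 / 60.09 = 2.1801 mol.
Reaction (1): SiO2→CO ratio 1:2 ⇒ n(CO) = 4.3601 mol.
Reaction (2): CO→CO2 ratio 2:2 ⇒ n(CO2) = 4.3601 mol.
Reaction (3): CO2→Na2CO3 ratio 1:1 ⇒ n(Na2CO3) = 4.3601 mol.
Mass of Na2CO3 = 4.3601 × 105.99 = 462.13 g.

462.1 g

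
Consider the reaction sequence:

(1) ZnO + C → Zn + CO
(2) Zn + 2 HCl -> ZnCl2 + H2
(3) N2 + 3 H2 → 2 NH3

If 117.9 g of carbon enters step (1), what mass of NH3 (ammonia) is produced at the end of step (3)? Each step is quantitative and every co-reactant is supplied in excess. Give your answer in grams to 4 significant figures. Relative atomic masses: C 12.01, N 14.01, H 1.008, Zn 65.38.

M(C) = 12.01 g/mol.
M(NH3) = 14.01 + 3(1.008) = 17.034 g/mol.
n(C) = 117.9 / 12.01 = 9.8168 mol.
Reaction (1): C→Zn ratio 1:1 ⇒ n(Zn) = 9.8168 mol.
Reaction (2): Zn→H2 ratio 1:1 ⇒ n(H2) = 9.8168 mol.
Reaction (3): H2→NH3 ratio 3:2 ⇒ n(NH3) = 6.5445 mol.
Mass of NH3 = 6.5445 × 17.034 = 111.48 g.

111.5 g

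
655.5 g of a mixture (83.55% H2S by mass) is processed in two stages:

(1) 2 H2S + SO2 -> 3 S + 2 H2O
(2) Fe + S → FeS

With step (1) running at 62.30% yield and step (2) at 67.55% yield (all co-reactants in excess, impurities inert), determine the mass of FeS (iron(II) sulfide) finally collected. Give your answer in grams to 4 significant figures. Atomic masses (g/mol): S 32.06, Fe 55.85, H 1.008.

891.9 g

Pure H2S = 655.5 × 0.8355 = 547.67 g.
M(H2S) = 2(1.008) + 32.06 = 34.076 g/mol.
M(FeS) = 55.85 + 32.06 = 87.91 g/mol.
n(H2S) = 547.67 / 34.076 = 16.072 mol.
Step 1 (H2S:S = 2:3): theoretical n(S) = 24.108 mol; at 62.30% yield, n(S) = 15.019 mol.
Step 2 (S:FeS = 1:1): theoretical n(FeS) = 15.019 mol, so theoretical mass = 15.019 × 87.91 = 1320.3 g.
At 67.55% yield, actual mass of FeS = 1320.3 × 0.6755 = 891.89 g.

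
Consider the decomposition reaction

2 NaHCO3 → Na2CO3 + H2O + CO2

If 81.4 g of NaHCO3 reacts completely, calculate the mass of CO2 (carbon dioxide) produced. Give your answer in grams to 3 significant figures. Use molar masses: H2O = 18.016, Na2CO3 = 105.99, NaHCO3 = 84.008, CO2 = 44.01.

n(NaHCO3) = 81.40 g / 84.008 g/mol = 0.9690 mol.
From the equation the NaHCO3:CO2 mole ratio is 2:1, so n(CO2) = 0.9690 × 1/2 = 0.4845 mol.
Mass of CO2 = 0.4845 mol × 44.01 g/mol = 21.32 g.

21.3 g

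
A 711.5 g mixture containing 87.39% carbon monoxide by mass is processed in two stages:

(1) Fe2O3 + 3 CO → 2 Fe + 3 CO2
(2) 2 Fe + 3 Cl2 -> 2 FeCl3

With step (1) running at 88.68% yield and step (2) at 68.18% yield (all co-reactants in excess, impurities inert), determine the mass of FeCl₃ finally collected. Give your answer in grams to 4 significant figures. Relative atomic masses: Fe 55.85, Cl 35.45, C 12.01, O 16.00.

1451 g

Pure CO = 711.5 × 0.8739 = 621.78 g.
M(CO) = 12.01 + 16.00 = 28.01 g/mol.
M(FeCl3) = 55.85 + 3(35.45) = 162.20 g/mol.
n(CO) = 621.78 / 28.01 = 22.198 mol.
Step 1 (CO:Fe = 3:2): theoretical n(Fe) = 14.799 mol; at 88.68% yield, n(Fe) = 13.124 mol.
Step 2 (Fe:FeCl3 = 2:2): theoretical n(FeCl3) = 13.124 mol, so theoretical mass = 13.124 × 162.20 = 2128.7 g.
At 68.18% yield, actual mass of FeCl3 = 2128.7 × 0.6818 = 1451.3 g.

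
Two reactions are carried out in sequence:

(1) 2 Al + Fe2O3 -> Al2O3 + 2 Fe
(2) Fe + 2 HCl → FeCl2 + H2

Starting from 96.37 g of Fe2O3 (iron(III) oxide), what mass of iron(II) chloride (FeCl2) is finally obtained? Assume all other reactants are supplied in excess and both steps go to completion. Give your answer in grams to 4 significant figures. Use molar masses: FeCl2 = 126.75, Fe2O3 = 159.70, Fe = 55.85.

153.0 g

n(Fe2O3) = 96.370 / 159.70 = 0.60344 mol.
Step 1 gives a 1:2 ratio of Fe2O3 to Fe, so n(Fe) = 1.2069 mol.
In step 2 the Fe:FeCl2 ratio is 1:1, so n(FeCl2) = 1.2069 mol.
Mass of FeCl2 = 1.2069 × 126.75 = 152.97 g.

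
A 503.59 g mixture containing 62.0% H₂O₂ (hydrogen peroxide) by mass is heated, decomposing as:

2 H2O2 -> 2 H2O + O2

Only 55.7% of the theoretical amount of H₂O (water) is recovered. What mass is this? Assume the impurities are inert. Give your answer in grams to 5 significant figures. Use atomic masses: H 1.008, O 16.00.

Pure H2O2 available = 503.59 g × 0.620 = 312.226 g.
M(H2O2) = 2(1.008) + 2(16.00) = 34.016 g/mol.
M(H2O) = 2(1.008) + 16.00 = 18.016 g/mol.
n(H2O2) = 312.226 g / 34.016 g/mol = 9.17879 mol.
From the equation the H2O2:H2O mole ratio is 2:2, so n(H2O) = 9.17879 × 2/2 = 9.17879 mol.
Mass of H2O = 9.17879 mol × 18.016 g/mol = 165.365 g.
Actual mass collected = 165.365 g × 0.557 = 92.1084 g.

92.108 g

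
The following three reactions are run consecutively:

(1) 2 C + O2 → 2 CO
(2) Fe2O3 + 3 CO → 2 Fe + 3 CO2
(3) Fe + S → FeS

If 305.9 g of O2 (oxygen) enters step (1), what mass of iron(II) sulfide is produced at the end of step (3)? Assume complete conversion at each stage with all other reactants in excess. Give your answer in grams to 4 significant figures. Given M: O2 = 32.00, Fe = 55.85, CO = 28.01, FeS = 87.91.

1120 g

n(O2) = 305.9 / 32.00 = 9.5594 mol.
Reaction (1): O2→CO ratio 1:2 ⇒ n(CO) = 19.119 mol.
Reaction (2): CO→Fe ratio 3:2 ⇒ n(Fe) = 12.746 mol.
Reaction (3): Fe→FeS ratio 1:1 ⇒ n(FeS) = 12.746 mol.
Mass of FeS = 12.746 × 87.91 = 1120.5 g.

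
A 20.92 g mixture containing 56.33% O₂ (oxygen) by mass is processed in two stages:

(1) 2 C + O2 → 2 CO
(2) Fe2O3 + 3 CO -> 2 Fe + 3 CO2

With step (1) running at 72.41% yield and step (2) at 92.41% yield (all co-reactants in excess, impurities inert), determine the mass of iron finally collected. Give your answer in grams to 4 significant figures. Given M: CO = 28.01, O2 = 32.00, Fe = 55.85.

18.35 g

Pure O2 = 20.92 × 0.5633 = 11.784 g.
n(O2) = 11.784 / 32.00 = 0.36826 mol.
Step 1 (O2:CO = 1:2): theoretical n(CO) = 0.73651 mol; at 72.41% yield, n(CO) = 0.53331 mol.
Step 2 (CO:Fe = 3:2): theoretical n(Fe) = 0.35554 mol, so theoretical mass = 0.35554 × 55.85 = 19.857 g.
At 92.41% yield, actual mass of Fe = 19.857 × 0.9241 = 18.350 g.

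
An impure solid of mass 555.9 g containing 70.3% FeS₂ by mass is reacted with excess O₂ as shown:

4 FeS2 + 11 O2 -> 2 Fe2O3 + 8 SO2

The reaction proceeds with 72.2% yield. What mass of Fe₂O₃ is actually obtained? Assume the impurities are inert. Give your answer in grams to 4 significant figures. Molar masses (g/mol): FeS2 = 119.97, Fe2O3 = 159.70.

187.8 g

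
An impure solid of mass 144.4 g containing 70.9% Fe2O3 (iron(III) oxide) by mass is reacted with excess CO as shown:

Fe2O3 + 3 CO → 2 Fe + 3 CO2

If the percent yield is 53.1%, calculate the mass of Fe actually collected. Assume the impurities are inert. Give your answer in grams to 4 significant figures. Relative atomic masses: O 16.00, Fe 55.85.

38.02 g

Pure Fe2O3 available = 144.4 g × 0.709 = 102.38 g.
M(Fe2O3) = 2(55.85) + 3(16.00) = 159.70 g/mol.
M(Fe) = 55.85 g/mol.
n(Fe2O3) = 102.38 g / 159.70 g/mol = 0.64107 mol.
From the equation the Fe2O3:Fe mole ratio is 1:2, so n(Fe) = 0.64107 × 2/1 = 1.2821 mol.
Mass of Fe = 1.2821 mol × 55.85 g/mol = 71.608 g.
Actual mass collected = 71.608 g × 0.531 = 38.024 g.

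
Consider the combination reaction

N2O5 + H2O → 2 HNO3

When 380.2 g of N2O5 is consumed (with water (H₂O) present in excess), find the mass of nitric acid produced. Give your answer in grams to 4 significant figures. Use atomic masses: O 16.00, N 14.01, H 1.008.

M(N2O5) = 2(14.01) + 5(16.00) = 108.02 g/mol.
M(HNO3) = 1.008 + 14.01 + 3(16.00) = 63.018 g/mol.
n(N2O5) = 380.20 g / 108.02 g/mol = 3.5197 mol.
From the equation the N2O5:HNO3 mole ratio is 1:2, so n(HNO3) = 3.5197 × 2/1 = 7.0394 mol.
Mass of HNO3 = 7.0394 mol × 63.018 g/mol = 443.61 g.

443.6 g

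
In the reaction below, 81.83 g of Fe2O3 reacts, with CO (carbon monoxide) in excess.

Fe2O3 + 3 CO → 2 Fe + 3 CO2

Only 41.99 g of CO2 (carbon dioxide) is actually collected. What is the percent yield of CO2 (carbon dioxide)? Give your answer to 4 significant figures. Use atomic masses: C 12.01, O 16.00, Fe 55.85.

M(Fe2O3) = 2(55.85) + 3(16.00) = 159.70 g/mol.
M(CO2) = 12.01 + 2(16.00) = 44.01 g/mol.
n(Fe2O3) = 81.830 g / 159.70 g/mol = 0.51240 mol.
From the equation the Fe2O3:CO2 mole ratio is 1:3, so n(CO2) = 0.51240 × 3/1 = 1.5372 mol.
Mass of CO2 = 1.5372 mol × 44.01 g/mol = 67.652 g.
This is the theoretical yield. Percent yield = 41.99 g / 67.652 g × 100% = 62.068%.

62.07 %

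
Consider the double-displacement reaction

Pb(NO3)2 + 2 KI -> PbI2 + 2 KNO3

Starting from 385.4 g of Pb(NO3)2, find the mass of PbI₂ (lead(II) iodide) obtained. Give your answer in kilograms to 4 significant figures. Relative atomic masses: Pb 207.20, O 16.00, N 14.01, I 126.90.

0.5364 kg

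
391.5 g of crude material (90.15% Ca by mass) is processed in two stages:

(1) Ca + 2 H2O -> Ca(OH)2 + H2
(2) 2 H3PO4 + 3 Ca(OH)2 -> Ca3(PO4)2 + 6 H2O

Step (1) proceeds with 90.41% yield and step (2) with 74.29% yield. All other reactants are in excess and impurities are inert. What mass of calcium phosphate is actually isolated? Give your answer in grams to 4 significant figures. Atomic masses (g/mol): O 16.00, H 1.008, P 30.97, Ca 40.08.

611.5 g

Pure Ca = 391.5 × 0.9015 = 352.94 g.
M(Ca) = 40.08 g/mol.
M(Ca3(PO4)2) = 3(40.08) + 2(30.97) + 8(16.00) = 310.18 g/mol.
n(Ca) = 352.94 / 40.08 = 8.8058 mol.
Step 1 (Ca:Ca(OH)2 = 1:1): theoretical n(Ca(OH)2) = 8.8058 mol; at 90.41% yield, n(Ca(OH)2) = 7.9613 mol.
Step 2 (Ca(OH)2:Ca3(PO4)2 = 3:1): theoretical n(Ca3(PO4)2) = 2.6538 mol, so theoretical mass = 2.6538 × 310.18 = 823.15 g.
At 74.29% yield, actual mass of Ca3(PO4)2 = 823.15 × 0.7429 = 611.52 g.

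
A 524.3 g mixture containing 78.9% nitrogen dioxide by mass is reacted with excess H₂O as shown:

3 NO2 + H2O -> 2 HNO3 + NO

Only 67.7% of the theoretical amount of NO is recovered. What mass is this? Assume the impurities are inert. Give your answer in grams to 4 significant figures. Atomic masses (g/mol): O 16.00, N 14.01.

Pure NO2 available = 524.3 g × 0.789 = 413.67 g.
M(NO2) = 14.01 + 2(16.00) = 46.01 g/mol.
M(NO) = 14.01 + 16.00 = 30.01 g/mol.
n(NO2) = 413.67 g / 46.01 g/mol = 8.9909 mol.
From the equation the NO2:NO mole ratio is 3:1, so n(NO) = 8.9909 × 1/3 = 2.9970 mol.
Mass of NO = 2.9970 mol × 30.01 g/mol = 89.939 g.
Actual mass collected = 89.939 g × 0.677 = 60.889 g.

60.89 g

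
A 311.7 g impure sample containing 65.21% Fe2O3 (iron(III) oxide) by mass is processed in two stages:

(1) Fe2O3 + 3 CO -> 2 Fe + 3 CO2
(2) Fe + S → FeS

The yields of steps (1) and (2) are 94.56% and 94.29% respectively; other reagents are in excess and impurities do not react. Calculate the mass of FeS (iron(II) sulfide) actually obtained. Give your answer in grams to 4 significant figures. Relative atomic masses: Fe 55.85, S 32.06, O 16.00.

199.5 g

Pure Fe2O3 = 311.7 × 0.6521 = 203.26 g.
M(Fe2O3) = 2(55.85) + 3(16.00) = 159.70 g/mol.
M(FeS) = 55.85 + 32.06 = 87.91 g/mol.
n(Fe2O3) = 203.26 / 159.70 = 1.2728 mol.
Step 1 (Fe2O3:Fe = 1:2): theoretical n(Fe) = 2.5455 mol; at 94.56% yield, n(Fe) = 2.4070 mol.
Step 2 (Fe:FeS = 1:1): theoretical n(FeS) = 2.4070 mol, so theoretical mass = 2.4070 × 87.91 = 211.60 g.
At 94.29% yield, actual mass of FeS = 211.60 × 0.9429 = 199.52 g.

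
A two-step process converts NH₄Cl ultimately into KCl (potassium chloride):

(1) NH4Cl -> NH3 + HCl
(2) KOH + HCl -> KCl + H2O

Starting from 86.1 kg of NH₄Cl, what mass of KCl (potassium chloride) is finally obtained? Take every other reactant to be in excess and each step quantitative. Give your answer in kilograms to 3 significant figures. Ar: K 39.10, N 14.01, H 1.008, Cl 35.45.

M(NH4Cl) = 14.01 + 4(1.008) + 35.45 = 53.492 g/mol.
M(KCl) = 39.10 + 35.45 = 74.55 g/mol.
86.1 kg = 86100 g.
n(NH4Cl) = 86100 / 53.492 = 1610 mol.
Step 1 gives a 1:1 ratio of NH4Cl to HCl, so n(HCl) = 1610 mol.
In step 2 the HCl:KCl ratio is 1:1, so n(KCl) = 1610 mol.
Mass of KCl = 1610 × 74.55 = 120000 g = 120 kg.

120 kg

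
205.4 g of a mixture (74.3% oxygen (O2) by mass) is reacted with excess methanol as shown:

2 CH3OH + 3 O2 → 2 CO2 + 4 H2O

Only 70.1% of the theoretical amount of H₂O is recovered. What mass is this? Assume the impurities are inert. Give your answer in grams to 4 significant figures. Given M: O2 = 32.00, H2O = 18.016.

80.31 g

Pure O2 available = 205.4 g × 0.743 = 152.61 g.
n(O2) = 152.61 g / 32.00 g/mol = 4.7691 mol.
From the equation the O2:H2O mole ratio is 3:4, so n(H2O) = 4.7691 × 4/3 = 6.3588 mol.
Mass of H2O = 6.3588 mol × 18.016 g/mol = 114.56 g.
Actual mass collected = 114.56 g × 0.701 = 80.307 g.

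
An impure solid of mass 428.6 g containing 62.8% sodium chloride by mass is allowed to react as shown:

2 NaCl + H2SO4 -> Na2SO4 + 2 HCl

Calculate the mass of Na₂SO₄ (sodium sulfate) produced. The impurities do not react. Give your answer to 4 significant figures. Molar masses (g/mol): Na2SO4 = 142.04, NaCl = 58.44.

327.1 g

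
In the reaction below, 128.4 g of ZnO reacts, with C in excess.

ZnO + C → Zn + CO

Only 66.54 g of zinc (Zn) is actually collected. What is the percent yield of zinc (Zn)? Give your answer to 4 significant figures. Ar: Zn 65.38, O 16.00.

M(ZnO) = 65.38 + 16.00 = 81.38 g/mol.
M(Zn) = 65.38 g/mol.
n(ZnO) = 128.40 g / 81.38 g/mol = 1.5778 mol.
From the equation the ZnO:Zn mole ratio is 1:1, so n(Zn) = 1.5778 × 1/1 = 1.5778 mol.
Mass of Zn = 1.5778 mol × 65.38 g/mol = 103.16 g.
This is the theoretical yield. Percent yield = 66.54 g / 103.16 g × 100% = 64.505%.

64.50 %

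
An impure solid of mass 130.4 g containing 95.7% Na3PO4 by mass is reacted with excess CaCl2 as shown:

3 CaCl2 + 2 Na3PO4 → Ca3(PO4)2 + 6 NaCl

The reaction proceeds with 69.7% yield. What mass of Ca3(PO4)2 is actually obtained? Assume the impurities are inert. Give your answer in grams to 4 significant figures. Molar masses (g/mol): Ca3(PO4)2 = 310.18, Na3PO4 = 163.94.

Pure Na3PO4 available = 130.4 g × 0.957 = 124.79 g.
n(Na3PO4) = 124.79 g / 163.94 g/mol = 0.76121 mol.
From the equation the Na3PO4:Ca3(PO4)2 mole ratio is 2:1, so n(Ca3(PO4)2) = 0.76121 × 1/2 = 0.38061 mol.
Mass of Ca3(PO4)2 = 0.38061 mol × 310.18 g/mol = 118.06 g.
Actual mass collected = 118.06 g × 0.697 = 82.285 g.

82.29 g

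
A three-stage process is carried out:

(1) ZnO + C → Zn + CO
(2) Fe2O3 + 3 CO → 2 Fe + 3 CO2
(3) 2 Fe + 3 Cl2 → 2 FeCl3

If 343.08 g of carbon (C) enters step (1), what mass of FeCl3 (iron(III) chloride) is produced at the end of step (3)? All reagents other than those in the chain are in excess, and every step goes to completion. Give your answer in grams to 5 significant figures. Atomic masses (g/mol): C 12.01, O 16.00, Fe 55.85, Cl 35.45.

3089.0 g

M(C) = 12.01 g/mol.
M(FeCl3) = 55.85 + 3(35.45) = 162.20 g/mol.
n(C) = 343.08 / 12.01 = 28.5662 mol.
Reaction (1): C→CO ratio 1:1 ⇒ n(CO) = 28.5662 mol.
Reaction (2): CO→Fe ratio 3:2 ⇒ n(Fe) = 19.0441 mol.
Reaction (3): Fe→FeCl3 ratio 2:2 ⇒ n(FeCl3) = 19.0441 mol.
Mass of FeCl3 = 19.0441 × 162.20 = 3088.96 g.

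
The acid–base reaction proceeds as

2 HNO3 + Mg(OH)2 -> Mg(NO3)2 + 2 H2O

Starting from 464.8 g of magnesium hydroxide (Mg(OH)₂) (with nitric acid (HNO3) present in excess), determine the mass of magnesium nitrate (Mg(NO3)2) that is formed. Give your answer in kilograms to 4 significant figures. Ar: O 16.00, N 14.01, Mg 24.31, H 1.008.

1.182 kg

M(Mg(OH)2) = 24.31 + 2(16.00) + 2(1.008) = 58.326 g/mol.
M(Mg(NO3)2) = 24.31 + 2(14.01) + 6(16.00) = 148.33 g/mol.
n(Mg(OH)2) = 464.80 g / 58.326 g/mol = 7.9690 mol.
From the equation the Mg(OH)2:Mg(NO3)2 mole ratio is 1:1, so n(Mg(NO3)2) = 7.9690 × 1/1 = 7.9690 mol.
Mass of Mg(NO3)2 = 7.9690 mol × 148.33 g/mol = 1182.0 g.
Converting to kg: 1182.0 g = 1.182 kg.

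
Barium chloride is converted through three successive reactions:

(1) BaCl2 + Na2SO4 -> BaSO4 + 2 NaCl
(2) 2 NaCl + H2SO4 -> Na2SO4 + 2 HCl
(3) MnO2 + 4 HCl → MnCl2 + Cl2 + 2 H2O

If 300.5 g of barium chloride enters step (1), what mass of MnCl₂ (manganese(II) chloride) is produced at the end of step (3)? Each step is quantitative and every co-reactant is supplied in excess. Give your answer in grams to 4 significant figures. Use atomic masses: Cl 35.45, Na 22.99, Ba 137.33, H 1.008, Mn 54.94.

M(BaCl2) = 137.33 + 2(35.45) = 208.23 g/mol.
M(MnCl2) = 54.94 + 2(35.45) = 125.84 g/mol.
n(BaCl2) = 300.5 / 208.23 = 1.4431 mol.
Reaction (1): BaCl2→NaCl ratio 1:2 ⇒ n(NaCl) = 2.8862 mol.
Reaction (2): NaCl→HCl ratio 2:2 ⇒ n(HCl) = 2.8862 mol.
Reaction (3): HCl→MnCl2 ratio 4:1 ⇒ n(MnCl2) = 0.72156 mol.
Mass of MnCl2 = 0.72156 × 125.84 = 90.801 g.

90.80 g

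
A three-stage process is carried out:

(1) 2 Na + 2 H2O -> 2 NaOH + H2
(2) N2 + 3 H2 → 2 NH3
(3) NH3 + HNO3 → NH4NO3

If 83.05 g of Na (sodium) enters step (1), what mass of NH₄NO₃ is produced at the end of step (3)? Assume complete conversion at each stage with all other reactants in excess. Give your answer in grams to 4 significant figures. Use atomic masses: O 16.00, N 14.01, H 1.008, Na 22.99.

96.39 g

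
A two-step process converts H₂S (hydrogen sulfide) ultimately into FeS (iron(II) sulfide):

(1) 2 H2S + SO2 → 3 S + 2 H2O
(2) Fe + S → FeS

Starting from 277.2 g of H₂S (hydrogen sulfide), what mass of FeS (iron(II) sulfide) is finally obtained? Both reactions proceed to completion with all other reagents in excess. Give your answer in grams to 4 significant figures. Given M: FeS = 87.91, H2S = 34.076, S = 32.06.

n(H2S) = 277.20 / 34.076 = 8.1348 mol.
Step 1 gives a 2:3 ratio of H2S to S, so n(S) = 12.202 mol.
In step 2 the S:FeS ratio is 1:1, so n(FeS) = 12.202 mol.
Mass of FeS = 12.202 × 87.91 = 1072.7 g.

1073 g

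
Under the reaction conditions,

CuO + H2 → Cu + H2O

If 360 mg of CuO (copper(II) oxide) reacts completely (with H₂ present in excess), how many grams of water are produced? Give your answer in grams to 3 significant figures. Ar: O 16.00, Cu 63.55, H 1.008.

M(CuO) = 63.55 + 16.00 = 79.55 g/mol.
M(H2O) = 2(1.008) + 16.00 = 18.016 g/mol.
Convert: 360 mg = 0.3600 g.
n(CuO) = 0.3600 g / 79.55 g/mol = 0.004525 mol.
From the equation the CuO:H2O mole ratio is 1:1, so n(H2O) = 0.004525 × 1/1 = 0.004525 mol.
Mass of H2O = 0.004525 mol × 18.016 g/mol = 0.08153 g.

0.0815 g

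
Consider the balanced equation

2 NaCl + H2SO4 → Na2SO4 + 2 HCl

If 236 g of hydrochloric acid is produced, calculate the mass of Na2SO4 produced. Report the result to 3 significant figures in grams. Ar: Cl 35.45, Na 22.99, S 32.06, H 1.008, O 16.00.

460 g

M(HCl) = 1.008 + 35.45 = 36.458 g/mol.
M(Na2SO4) = 2(22.99) + 32.06 + 4(16.00) = 142.04 g/mol.
n(HCl) = 236.0 g / 36.458 g/mol = 6.473 mol.
From the equation the HCl:Na2SO4 mole ratio is 2:1, so n(Na2SO4) = 6.473 × 1/2 = 3.237 mol.
Mass of Na2SO4 = 3.237 mol × 142.04 g/mol = 459.7 g.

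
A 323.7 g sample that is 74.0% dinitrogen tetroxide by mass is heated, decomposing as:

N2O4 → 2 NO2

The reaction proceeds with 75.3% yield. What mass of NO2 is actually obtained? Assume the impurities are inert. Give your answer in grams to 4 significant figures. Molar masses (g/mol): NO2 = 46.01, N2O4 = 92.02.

180.4 g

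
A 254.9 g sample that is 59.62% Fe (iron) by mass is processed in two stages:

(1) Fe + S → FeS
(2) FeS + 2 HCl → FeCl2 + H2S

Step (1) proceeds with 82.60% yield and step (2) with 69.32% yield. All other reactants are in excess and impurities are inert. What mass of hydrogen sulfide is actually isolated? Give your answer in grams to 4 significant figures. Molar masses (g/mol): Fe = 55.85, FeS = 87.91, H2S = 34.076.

53.09 g

Pure Fe = 254.9 × 0.5962 = 151.97 g.
n(Fe) = 151.97 / 55.85 = 2.7211 mol.
Step 1 (Fe:FeS = 1:1): theoretical n(FeS) = 2.7211 mol; at 82.60% yield, n(FeS) = 2.2476 mol.
Step 2 (FeS:H2S = 1:1): theoretical n(H2S) = 2.2476 mol, so theoretical mass = 2.2476 × 34.076 = 76.589 g.
At 69.32% yield, actual mass of H2S = 76.589 × 0.6932 = 53.092 g.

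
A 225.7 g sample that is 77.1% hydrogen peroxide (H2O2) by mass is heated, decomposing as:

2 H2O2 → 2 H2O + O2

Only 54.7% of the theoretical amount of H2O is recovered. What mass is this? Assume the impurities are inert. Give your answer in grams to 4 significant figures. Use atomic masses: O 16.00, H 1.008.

50.41 g

Pure H2O2 available = 225.7 g × 0.771 = 174.01 g.
M(H2O2) = 2(1.008) + 2(16.00) = 34.016 g/mol.
M(H2O) = 2(1.008) + 16.00 = 18.016 g/mol.
n(H2O2) = 174.01 g / 34.016 g/mol = 5.1157 mol.
From the equation the H2O2:H2O mole ratio is 2:2, so n(H2O) = 5.1157 × 2/2 = 5.1157 mol.
Mass of H2O = 5.1157 mol × 18.016 g/mol = 92.164 g.
Actual mass collected = 92.164 g × 0.547 = 50.414 g.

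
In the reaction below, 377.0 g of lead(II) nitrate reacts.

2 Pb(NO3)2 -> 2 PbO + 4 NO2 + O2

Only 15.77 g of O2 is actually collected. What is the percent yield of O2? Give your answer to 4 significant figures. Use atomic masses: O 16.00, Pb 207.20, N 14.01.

M(Pb(NO3)2) = 207.20 + 2(14.01) + 6(16.00) = 331.22 g/mol.
M(O2) = 2(16.00) = 32.00 g/mol.
n(Pb(NO3)2) = 377.00 g / 331.22 g/mol = 1.1382 mol.
From the equation the Pb(NO3)2:O2 mole ratio is 2:1, so n(O2) = 1.1382 × 1/2 = 0.56911 mol.
Mass of O2 = 0.56911 mol × 32.00 g/mol = 18.211 g.
This is the theoretical yield. Percent yield = 15.77 g / 18.211 g × 100% = 86.594%.

86.59 %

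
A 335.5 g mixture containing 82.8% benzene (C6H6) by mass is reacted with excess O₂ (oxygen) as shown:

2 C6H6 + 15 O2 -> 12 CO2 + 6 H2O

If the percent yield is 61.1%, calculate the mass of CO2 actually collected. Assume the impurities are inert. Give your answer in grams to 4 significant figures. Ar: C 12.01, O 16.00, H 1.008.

573.8 g

Pure C6H6 available = 335.5 g × 0.828 = 277.79 g.
M(C6H6) = 6(12.01) + 6(1.008) = 78.108 g/mol.
M(CO2) = 12.01 + 2(16.00) = 44.01 g/mol.
n(C6H6) = 277.79 g / 78.108 g/mol = 3.5565 mol.
From the equation the C6H6:CO2 mole ratio is 2:12, so n(CO2) = 3.5565 × 12/2 = 21.339 mol.
Mass of CO2 = 21.339 mol × 44.01 g/mol = 939.14 g.
Actual mass collected = 939.14 g × 0.611 = 573.81 g.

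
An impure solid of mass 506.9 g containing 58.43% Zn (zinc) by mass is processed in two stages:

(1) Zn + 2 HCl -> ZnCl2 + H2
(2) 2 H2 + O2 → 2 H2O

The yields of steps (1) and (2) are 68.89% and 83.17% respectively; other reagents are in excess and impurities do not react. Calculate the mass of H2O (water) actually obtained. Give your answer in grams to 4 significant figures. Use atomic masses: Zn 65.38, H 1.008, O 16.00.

46.76 g

Pure Zn = 506.9 × 0.5843 = 296.18 g.
M(Zn) = 65.38 g/mol.
M(H2O) = 2(1.008) + 16.00 = 18.016 g/mol.
n(Zn) = 296.18 / 65.38 = 4.5302 mol.
Step 1 (Zn:H2 = 1:1): theoretical n(H2) = 4.5302 mol; at 68.89% yield, n(H2) = 3.1208 mol.
Step 2 (H2:H2O = 2:2): theoretical n(H2O) = 3.1208 mol, so theoretical mass = 3.1208 × 18.016 = 56.225 g.
At 83.17% yield, actual mass of H2O = 56.225 × 0.8317 = 46.762 g.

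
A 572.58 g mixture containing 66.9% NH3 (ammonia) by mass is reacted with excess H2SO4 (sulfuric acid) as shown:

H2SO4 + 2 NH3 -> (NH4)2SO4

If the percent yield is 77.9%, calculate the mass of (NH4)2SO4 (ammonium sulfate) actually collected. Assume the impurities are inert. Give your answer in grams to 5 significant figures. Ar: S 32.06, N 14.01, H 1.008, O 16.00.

1157.4 g

Pure NH3 available = 572.58 g × 0.669 = 383.056 g.
M(NH3) = 14.01 + 3(1.008) = 17.034 g/mol.
M((NH4)2SO4) = 2(14.01) + 8(1.008) + 32.06 + 4(16.00) = 132.144 g/mol.
n(NH3) = 383.056 g / 17.034 g/mol = 22.4877 mol.
From the equation the NH3:(NH4)2SO4 mole ratio is 2:1, so n((NH4)2SO4) = 22.4877 × 1/2 = 11.2439 mol.
Mass of (NH4)2SO4 = 11.2439 mol × 132.144 g/mol = 1485.81 g.
Actual mass collected = 1485.81 g × 0.779 = 1157.45 g.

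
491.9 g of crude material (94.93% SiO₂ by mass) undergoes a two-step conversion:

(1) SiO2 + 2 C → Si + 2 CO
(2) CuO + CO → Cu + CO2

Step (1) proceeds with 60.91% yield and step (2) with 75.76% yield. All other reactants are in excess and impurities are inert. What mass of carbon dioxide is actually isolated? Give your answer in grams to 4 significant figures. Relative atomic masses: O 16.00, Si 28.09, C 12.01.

Pure SiO2 = 491.9 × 0.9493 = 466.96 g.
M(SiO2) = 28.09 + 2(16.00) = 60.09 g/mol.
M(CO2) = 12.01 + 2(16.00) = 44.01 g/mol.
n(SiO2) = 466.96 / 60.09 = 7.7710 mol.
Step 1 (SiO2:CO = 1:2): theoretical n(CO) = 15.542 mol; at 60.91% yield, n(CO) = 9.4667 mol.
Step 2 (CO:CO2 = 1:1): theoretical n(CO2) = 9.4667 mol, so theoretical mass = 9.4667 × 44.01 = 416.63 g.
At 75.76% yield, actual mass of CO2 = 416.63 × 0.7576 = 315.64 g.

315.6 g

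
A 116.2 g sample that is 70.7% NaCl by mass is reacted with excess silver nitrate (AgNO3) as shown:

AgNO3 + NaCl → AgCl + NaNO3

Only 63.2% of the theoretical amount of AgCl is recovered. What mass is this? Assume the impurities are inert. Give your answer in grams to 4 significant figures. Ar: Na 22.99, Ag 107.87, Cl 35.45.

127.3 g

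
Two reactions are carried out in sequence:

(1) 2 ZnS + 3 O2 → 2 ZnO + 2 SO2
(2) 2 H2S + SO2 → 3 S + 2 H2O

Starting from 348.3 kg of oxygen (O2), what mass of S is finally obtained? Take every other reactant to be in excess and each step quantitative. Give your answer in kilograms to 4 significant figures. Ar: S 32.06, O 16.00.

697.9 kg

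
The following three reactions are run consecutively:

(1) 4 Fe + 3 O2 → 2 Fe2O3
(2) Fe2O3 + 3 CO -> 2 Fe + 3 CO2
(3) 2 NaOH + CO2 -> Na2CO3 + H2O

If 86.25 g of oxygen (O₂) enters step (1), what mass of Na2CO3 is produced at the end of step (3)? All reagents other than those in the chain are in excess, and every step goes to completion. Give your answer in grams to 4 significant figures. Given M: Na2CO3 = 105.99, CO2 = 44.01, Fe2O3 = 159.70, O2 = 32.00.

571.4 g

n(O2) = 86.25 / 32.00 = 2.6953 mol.
Reaction (1): O2→Fe2O3 ratio 3:2 ⇒ n(Fe2O3) = 1.7969 mol.
Reaction (2): Fe2O3→CO2 ratio 1:3 ⇒ n(CO2) = 5.3906 mol.
Reaction (3): CO2→Na2CO3 ratio 1:1 ⇒ n(Na2CO3) = 5.3906 mol.
Mass of Na2CO3 = 5.3906 × 105.99 = 571.35 g.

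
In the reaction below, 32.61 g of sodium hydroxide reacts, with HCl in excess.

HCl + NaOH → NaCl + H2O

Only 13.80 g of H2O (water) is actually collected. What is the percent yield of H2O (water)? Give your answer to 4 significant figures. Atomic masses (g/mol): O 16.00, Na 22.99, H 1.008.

93.95 %

M(NaOH) = 22.99 + 16.00 + 1.008 = 39.998 g/mol.
M(H2O) = 2(1.008) + 16.00 = 18.016 g/mol.
n(NaOH) = 32.610 g / 39.998 g/mol = 0.81529 mol.
From the equation the NaOH:H2O mole ratio is 1:1, so n(H2O) = 0.81529 × 1/1 = 0.81529 mol.
Mass of H2O = 0.81529 mol × 18.016 g/mol = 14.688 g.
This is the theoretical yield. Percent yield = 13.80 g / 14.688 g × 100% = 93.952%.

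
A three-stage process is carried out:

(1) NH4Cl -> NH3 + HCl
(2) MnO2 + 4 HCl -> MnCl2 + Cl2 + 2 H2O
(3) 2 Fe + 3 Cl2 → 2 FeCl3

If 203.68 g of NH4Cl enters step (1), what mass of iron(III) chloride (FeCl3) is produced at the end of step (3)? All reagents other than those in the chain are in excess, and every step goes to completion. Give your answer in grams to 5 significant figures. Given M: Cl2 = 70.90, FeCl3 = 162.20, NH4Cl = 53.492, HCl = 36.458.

102.93 g

n(NH4Cl) = 203.68 / 53.492 = 3.80767 mol.
Reaction (1): NH4Cl→HCl ratio 1:1 ⇒ n(HCl) = 3.80767 mol.
Reaction (2): HCl→Cl2 ratio 4:1 ⇒ n(Cl2) = 0.951918 mol.
Reaction (3): Cl2→FeCl3 ratio 3:2 ⇒ n(FeCl3) = 0.634612 mol.
Mass of FeCl3 = 0.634612 × 162.20 = 102.934 g.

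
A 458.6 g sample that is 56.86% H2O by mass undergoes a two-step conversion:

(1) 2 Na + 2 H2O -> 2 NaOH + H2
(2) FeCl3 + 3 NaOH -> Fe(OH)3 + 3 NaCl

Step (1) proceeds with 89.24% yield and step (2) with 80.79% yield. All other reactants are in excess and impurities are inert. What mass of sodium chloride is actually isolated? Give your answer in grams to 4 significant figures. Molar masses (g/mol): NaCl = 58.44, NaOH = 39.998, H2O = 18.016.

609.8 g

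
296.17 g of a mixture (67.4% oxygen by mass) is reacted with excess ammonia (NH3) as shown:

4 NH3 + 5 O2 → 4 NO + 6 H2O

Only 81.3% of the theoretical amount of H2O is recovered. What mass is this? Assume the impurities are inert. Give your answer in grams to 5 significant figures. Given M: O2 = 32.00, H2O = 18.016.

Pure O2 available = 296.17 g × 0.674 = 199.619 g.
n(O2) = 199.619 g / 32.00 g/mol = 6.23808 mol.
From the equation the O2:H2O mole ratio is 5:6, so n(H2O) = 6.23808 × 6/5 = 7.48570 mol.
Mass of H2O = 7.48570 mol × 18.016 g/mol = 134.862 g.
Actual mass collected = 134.862 g × 0.813 = 109.643 g.

109.64 g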